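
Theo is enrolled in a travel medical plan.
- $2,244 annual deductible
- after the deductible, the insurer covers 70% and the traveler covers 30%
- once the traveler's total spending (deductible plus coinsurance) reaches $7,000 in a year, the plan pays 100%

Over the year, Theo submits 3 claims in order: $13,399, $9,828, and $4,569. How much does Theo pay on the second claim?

Bill 1, $13,399: $2,244 finishes the deductible; $11,155 goes to coinsurance; traveler's 30% is $3,346.50. Traveler owes $5,590.50 (running OOP $5,590.50).
Bill 2, $9,828: deductible already satisfied, so traveler's share is 30% × $9,828 = $2,948.40. That would push OOP to $8,538.90, over the $7,000 cap, so traveler pays $7,000 − $5,590.50 = $1,409.50.

$1,409.50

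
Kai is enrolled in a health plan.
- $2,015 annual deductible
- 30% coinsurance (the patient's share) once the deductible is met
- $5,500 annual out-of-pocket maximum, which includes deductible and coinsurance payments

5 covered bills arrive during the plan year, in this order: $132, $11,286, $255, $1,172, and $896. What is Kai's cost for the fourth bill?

Claim 1 — $132: all of it applies to the deductible. Patient owes $132 (running OOP $132).
Claim 2 — $11,286: deductible takes $1,883, $9,403 remains; patient's 30% is $2,820.90. Patient pays $4,703.90; OOP now $4,835.90.
Claim 3 — $255: deductible already satisfied, so patient's share is 30% × $255 = $76.50. Cost to patient: $76.50. OOP to date $4,912.40.
Claim 4 — $1,172: deductible already satisfied, so patient's share is 30% × $1,172 = $351.60. Patient pays $351.60; OOP now $5,264.

$351.60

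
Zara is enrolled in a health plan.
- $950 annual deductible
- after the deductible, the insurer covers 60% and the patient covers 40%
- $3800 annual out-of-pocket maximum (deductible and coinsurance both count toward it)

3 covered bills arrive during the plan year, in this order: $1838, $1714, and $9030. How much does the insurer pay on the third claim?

#1 ($1838): $950 to deductible, leaving $888; patient's 40% is $355.20. Patient pays $1305.20; OOP now $1305.20. Plan pays $1838 − $1305.20 = $532.80.
#2 ($1714): 40% coinsurance on $1714 = $685.60. Patient owes $685.60 (running OOP $1990.80). Insurer: $1714 − $685.60 = $1028.40.
#3 ($9030): 40% coinsurance on $9030 = $3612. OOP would hit $5602.80 > $3800, so the cap limits the patient to $3800 − $1990.80 = $1809.20. Plan pays $9030 − $1809.20 = $7220.80.

$7220.80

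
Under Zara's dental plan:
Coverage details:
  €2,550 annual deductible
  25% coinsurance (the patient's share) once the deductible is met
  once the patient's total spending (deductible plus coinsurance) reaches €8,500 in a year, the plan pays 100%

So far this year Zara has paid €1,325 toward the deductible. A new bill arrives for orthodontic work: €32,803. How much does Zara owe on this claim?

€7,175

Remaining deductible: €2,550 − €1,325 = €1,225.
After the €1,225 deductible portion, €32,803 − €1,225 = €31,578 is subject to coinsurance.
Coinsurance: €31,578 × 25% = €7,894.50.
So the patient owes €1,225 + €7,894.50 = €9,119.50 before any cap.
Year-to-date out-of-pocket would reach €1,325 + €9,119.50 = €10,444.50, above the €8,500 maximum, so the patient pays only €8,500 − €1,325 = €7,175.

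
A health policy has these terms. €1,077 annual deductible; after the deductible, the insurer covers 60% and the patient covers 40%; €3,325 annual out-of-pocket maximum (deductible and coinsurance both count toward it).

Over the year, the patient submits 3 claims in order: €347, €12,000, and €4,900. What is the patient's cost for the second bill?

€2,978

#1 (€347): fully absorbed by the deductible. Patient pays €347; OOP now €347.
#2 (€12,000): €730 to deductible, leaving €11,270; patient's 40% is €4,508. Together that's €730 + €4,508 = €5,238. Adding that to €347 gives €5,585, past the €3,325 cap; patient pays only €3,325 − €347 = €2,978.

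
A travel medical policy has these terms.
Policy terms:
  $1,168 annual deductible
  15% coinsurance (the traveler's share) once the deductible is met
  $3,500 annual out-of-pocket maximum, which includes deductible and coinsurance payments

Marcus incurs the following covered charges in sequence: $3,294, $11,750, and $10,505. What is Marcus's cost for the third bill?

$250.60

#1 ($3,294): $1,168 finishes the deductible; $2,126 goes to coinsurance; coinsurance $2,126 × 15% = $318.90. Traveler pays $1,486.90; OOP now $1,486.90.
#2 ($11,750): deductible already satisfied, so traveler's share is 15% × $11,750 = $1,762.50. Cost to traveler: $1,762.50. OOP to date $3,249.40.
#3 ($10,505): 15% coinsurance on $10,505 = $1,575.75. That would push OOP to $4,825.15, over the $3,500 cap, so traveler pays $3,500 − $3,249.40 = $250.60.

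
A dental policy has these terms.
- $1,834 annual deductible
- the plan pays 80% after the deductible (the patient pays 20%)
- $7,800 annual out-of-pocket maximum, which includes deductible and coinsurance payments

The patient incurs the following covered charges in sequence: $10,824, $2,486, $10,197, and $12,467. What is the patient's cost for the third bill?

Bill 1, $10,824: deductible takes $1,834, $8,990 remains; 20% of $8,990 = $1,798. Cost to patient: $3,632. OOP to date $3,632.
Bill 2, $2,486: 20% coinsurance on $2,486 = $497.20. Cost to patient: $497.20. OOP to date $4,129.20.
Bill 3, $10,197: deductible already satisfied, so patient's share is 20% × $10,197 = $2,039.40. Patient pays $2,039.40; OOP now $6,168.60.

$2,039.40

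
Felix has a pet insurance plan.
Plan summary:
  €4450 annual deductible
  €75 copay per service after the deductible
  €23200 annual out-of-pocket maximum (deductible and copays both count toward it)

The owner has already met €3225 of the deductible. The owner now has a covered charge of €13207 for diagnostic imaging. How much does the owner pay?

€3225 of the €4450 deductible is already met, leaving €1225.
After the €1225 deductible portion, €13207 − €1225 = €11982 is subject to the copay.
Copay on this service: €75.
Owner responsibility before any cap: €1225 + €75 = €1300.
Cumulative spending €3225 + €1300 = €4525 stays under the €23200 maximum.

€1300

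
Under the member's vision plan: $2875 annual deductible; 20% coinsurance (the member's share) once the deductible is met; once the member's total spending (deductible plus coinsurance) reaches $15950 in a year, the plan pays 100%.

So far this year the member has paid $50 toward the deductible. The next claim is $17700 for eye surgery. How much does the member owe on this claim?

Deductible still to meet: $2875 − $50 = $2825.
After the $2825 deductible portion, $17700 − $2825 = $14875 is subject to coinsurance.
20% of $14875 = $2975 falls to the member.
Member responsibility before any cap: $2825 + $2975 = $5800.
Total out-of-pocket so far would be $50 + $5800 = $5850, below the $15950 cap — no reduction.

$5800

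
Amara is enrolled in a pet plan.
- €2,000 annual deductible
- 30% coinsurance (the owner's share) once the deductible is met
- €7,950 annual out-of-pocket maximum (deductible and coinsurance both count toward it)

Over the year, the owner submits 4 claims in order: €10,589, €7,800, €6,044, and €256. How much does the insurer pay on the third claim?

€5,010.70

Bill 1, €10,589: €2,000 to deductible, leaving €8,589; owner's 30% is €2,576.70. Owner pays €4,576.70; OOP now €4,576.70. Insurer: €10,589 − €4,576.70 = €6,012.30.
Bill 2, €7,800: 30% coinsurance on €7,800 = €2,340. Owner owes €2,340 (running OOP €6,916.70). Plan pays €7,800 − €2,340 = €5,460.
Bill 3, €6,044: deductible met; 30% of €6,044 = €1,813.20. Adding that to €6,916.70 gives €8,729.90, past the €7,950 cap; owner pays only €7,950 − €6,916.70 = €1,033.30. Plan pays €6,044 − €1,033.30 = €5,010.70.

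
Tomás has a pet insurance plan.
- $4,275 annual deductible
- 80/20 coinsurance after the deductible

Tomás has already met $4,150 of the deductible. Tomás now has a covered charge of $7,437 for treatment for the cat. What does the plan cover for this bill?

Remaining deductible: $4,275 − $4,150 = $125.
That leaves $7,437 − $125 = $7,312 for coinsurance.
Coinsurance: $7,312 × 20% = $1,462.40.
Owner responsibility: $125 + $1,462.40 = $1,587.40.
Insurer pays the balance: $7,437 − $1,587.40 = $5,849.60.

$5,849.60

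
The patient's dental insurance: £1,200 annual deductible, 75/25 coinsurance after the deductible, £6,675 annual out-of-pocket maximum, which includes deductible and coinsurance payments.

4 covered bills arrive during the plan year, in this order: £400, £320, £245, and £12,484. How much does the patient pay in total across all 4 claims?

Bill 1, £400: fully absorbed by the deductible. Patient pays £400; OOP now £400.
Bill 2, £320: entire amount goes to the deductible. Patient owes £320 (running OOP £720).
Bill 3, £245: fully absorbed by the deductible. Patient owes £245 (running OOP £965).
Bill 4, £12,484: £235 finishes the deductible; £12,249 goes to coinsurance; 25% of £12,249 = £3,062.25. Patient pays £3,297.25; OOP now £4,262.25.
Summing the patient's payments: £400 + £320 + £245 + £3,297.25 = £4,262.25.

£4,262.25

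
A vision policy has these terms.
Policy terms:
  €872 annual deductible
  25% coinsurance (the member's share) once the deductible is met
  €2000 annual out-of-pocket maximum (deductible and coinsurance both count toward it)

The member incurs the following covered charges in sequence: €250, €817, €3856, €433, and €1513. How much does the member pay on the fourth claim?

€108.25

Bill 1, €250: all of it applies to the deductible. Member pays €250; OOP now €250.
Bill 2, €817: €622 to deductible, leaving €195; member's 25% is €48.75. Cost to member: €670.75. OOP to date €920.75.
Bill 3, €3856: 25% coinsurance on €3856 = €964. Member pays €964; OOP now €1884.75.
Bill 4, €433: 25% coinsurance on €433 = €108.25. Member owes €108.25 (running OOP €1993).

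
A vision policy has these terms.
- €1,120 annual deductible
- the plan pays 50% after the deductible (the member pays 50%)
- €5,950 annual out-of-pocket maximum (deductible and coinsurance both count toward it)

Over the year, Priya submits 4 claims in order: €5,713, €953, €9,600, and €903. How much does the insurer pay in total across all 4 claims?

€11,219

Claim 1 — €5,713: €1,120 to deductible, leaving €4,593; coinsurance €4,593 × 50% = €2,296.50. Cost to member: €3,416.50. OOP to date €3,416.50. Insurer: €5,713 − €3,416.50 = €2,296.50.
Claim 2 — €953: deductible met; 50% of €953 = €476.50. Member pays €476.50; OOP now €3,893. Insurer: €953 − €476.50 = €476.50.
Claim 3 — €9,600: deductible met; 50% of €9,600 = €4,800. Adding that to €3,893 gives €8,693, past the €5,950 cap; member pays only €5,950 − €3,893 = €2,057. Insurer: €9,600 − €2,057 = €7,543.
Claim 4 — €903: deductible met; 50% of €903 = €451.50. OOP would hit €6,401.50 > €5,950, so the cap limits the member to €5,950 − €5,950 = €0. Plan pays €903 − €0 = €903.
Insurer total = bills − member's total = €17,169 − €5,950 = €11,219.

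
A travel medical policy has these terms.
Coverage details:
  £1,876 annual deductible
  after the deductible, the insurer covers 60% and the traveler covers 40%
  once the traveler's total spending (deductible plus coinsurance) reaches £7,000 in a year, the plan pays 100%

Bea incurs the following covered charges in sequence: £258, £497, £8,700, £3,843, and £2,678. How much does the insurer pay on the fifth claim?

£2,122.80

#1 (£258): fully absorbed by the deductible. Traveler owes £258 (running OOP £258). Insurer: £258 − £258 = £0.
#2 (£497): all of it applies to the deductible. Traveler pays £497; OOP now £755. Plan pays £497 − £497 = £0.
#3 (£8,700): £1,121 finishes the deductible; £7,579 goes to coinsurance; 40% of £7,579 = £3,031.60. Cost to traveler: £4,152.60. OOP to date £4,907.60. Insurer: £8,700 − £4,152.60 = £4,547.40.
#4 (£3,843): deductible met; 40% of £3,843 = £1,537.20. Cost to traveler: £1,537.20. OOP to date £6,444.80. Insurer: £3,843 − £1,537.20 = £2,305.80.
#5 (£2,678): deductible already satisfied, so traveler's share is 40% × £2,678 = £1,071.20. Adding that to £6,444.80 gives £7,516, past the £7,000 cap; traveler pays only £7,000 − £6,444.80 = £555.20. Insurer: £2,678 − £555.20 = £2,122.80.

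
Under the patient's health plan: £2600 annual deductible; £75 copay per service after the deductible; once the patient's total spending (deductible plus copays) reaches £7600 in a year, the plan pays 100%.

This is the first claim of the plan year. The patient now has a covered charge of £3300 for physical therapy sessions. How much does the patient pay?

£2675

Deductible not yet touched, so the first £2600 of the bill goes to the deductible.
The remaining £700 (= £3300 − £2600) moves to the copay.
Copay on this service: £75.
So the patient owes £2600 + £75 = £2675 before any cap.
Cumulative spending £0 + £2675 = £2675 stays under the £7600 maximum.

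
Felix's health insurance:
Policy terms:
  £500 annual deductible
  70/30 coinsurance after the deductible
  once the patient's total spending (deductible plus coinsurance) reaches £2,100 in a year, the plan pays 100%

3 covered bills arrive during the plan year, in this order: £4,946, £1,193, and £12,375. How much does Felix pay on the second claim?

£266.20

Claim 1 (£4,946): £500 finishes the deductible; £4,446 goes to coinsurance; 30% of £4,446 = £1,333.80. Patient pays £1,833.80; OOP now £1,833.80.
Claim 2 (£1,193): deductible already satisfied, so patient's share is 30% × £1,193 = £357.90. Adding that to £1,833.80 gives £2,191.70, past the £2,100 cap; patient pays only £2,100 − £1,833.80 = £266.20.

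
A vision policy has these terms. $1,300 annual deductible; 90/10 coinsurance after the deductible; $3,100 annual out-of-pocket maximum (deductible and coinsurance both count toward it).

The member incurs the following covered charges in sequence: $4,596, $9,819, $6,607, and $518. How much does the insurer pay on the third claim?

Claim 1 ($4,596): $1,300 to deductible, leaving $3,296; 10% of $3,296 = $329.60. Member owes $1,629.60 (running OOP $1,629.60). Plan pays $4,596 − $1,629.60 = $2,966.40.
Claim 2 ($9,819): deductible met; 10% of $9,819 = $981.90. Member owes $981.90 (running OOP $2,611.50). Plan pays $9,819 − $981.90 = $8,837.10.
Claim 3 ($6,607): 10% coinsurance on $6,607 = $660.70. OOP would hit $3,272.20 > $3,100, so the cap limits the member to $3,100 − $2,611.50 = $488.50. Plan pays $6,607 − $488.50 = $6,118.50.

$6,118.50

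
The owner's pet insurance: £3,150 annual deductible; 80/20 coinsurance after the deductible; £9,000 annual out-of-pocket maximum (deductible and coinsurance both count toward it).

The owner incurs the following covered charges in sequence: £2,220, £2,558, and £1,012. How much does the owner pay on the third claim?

#1 (£2,220): fully absorbed by the deductible. Owner pays £2,220; OOP now £2,220.
#2 (£2,558): deductible takes £930, £1,628 remains; owner's 20% is £325.60. Owner pays £1,255.60; OOP now £3,475.60.
#3 (£1,012): deductible met; 20% of £1,012 = £202.40. Cost to owner: £202.40. OOP to date £3,678.

£202.40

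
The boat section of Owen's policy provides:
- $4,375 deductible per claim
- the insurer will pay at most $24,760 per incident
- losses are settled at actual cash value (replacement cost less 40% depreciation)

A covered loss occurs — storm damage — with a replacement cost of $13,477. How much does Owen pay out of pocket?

$9,765.80

At 40% depreciation, ACV = $13,477 − $5,390.80 = $8,086.20.
Subtract the deductible: $8,086.20 − $4,375 = $3,711.20.
That's under the $24,760 cap, so the insurer reimburses the full $3,711.20.
Out of pocket: $13,477 − $3,711.20 = $9,765.80.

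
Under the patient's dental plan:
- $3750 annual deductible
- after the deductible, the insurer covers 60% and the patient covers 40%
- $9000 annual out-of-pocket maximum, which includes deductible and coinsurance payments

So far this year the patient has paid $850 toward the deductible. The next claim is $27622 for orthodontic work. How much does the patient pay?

$8150

$850 of the $3750 deductible is already met, leaving $2900.
The remaining $24722 (= $27622 − $2900) moves to coinsurance.
Patient's 40% share of $24722 is $9888.80.
That puts the patient's cost at $2900 + $9888.80 = $12788.80 before any cap.
That would bring total out-of-pocket to $13638.80, past the $9000 cap. The patient is capped at $9000 − $850 = $8150 on this claim.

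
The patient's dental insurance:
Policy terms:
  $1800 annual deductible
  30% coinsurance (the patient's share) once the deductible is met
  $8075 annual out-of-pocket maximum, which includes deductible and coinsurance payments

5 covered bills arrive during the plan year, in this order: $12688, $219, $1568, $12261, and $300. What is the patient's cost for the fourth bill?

#1 ($12688): $1800 to deductible, leaving $10888; 30% of $10888 = $3266.40. Patient pays $5066.40; OOP now $5066.40.
#2 ($219): deductible met; 30% of $219 = $65.70. Patient pays $65.70; OOP now $5132.10.
#3 ($1568): deductible met; 30% of $1568 = $470.40. Patient owes $470.40 (running OOP $5602.50).
#4 ($12261): 30% coinsurance on $12261 = $3678.30. That would push OOP to $9280.80, over the $8075 cap, so patient pays $8075 − $5602.50 = $2472.50.

$2472.50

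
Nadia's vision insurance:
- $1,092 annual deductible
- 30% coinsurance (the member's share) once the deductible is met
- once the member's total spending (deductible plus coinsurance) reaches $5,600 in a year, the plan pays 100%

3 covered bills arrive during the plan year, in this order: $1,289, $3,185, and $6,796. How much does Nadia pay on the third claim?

$2,038.80

Bill 1, $1,289: deductible takes $1,092, $197 remains; coinsurance $197 × 30% = $59.10. Member pays $1,151.10; OOP now $1,151.10.
Bill 2, $3,185: 30% coinsurance on $3,185 = $955.50. Cost to member: $955.50. OOP to date $2,106.60.
Bill 3, $6,796: deductible met; 30% of $6,796 = $2,038.80. Member owes $2,038.80 (running OOP $4,145.40).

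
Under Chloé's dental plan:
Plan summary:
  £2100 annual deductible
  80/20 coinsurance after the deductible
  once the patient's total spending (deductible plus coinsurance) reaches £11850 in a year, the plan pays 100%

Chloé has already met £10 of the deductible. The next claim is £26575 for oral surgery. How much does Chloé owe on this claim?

£6987

Remaining deductible: £2100 − £10 = £2090.
The remaining £24485 (= £26575 − £2090) moves to coinsurance.
Patient's 20% share of £24485 is £4897.
Patient responsibility before any cap: £2090 + £4897 = £6987.
Year-to-date out-of-pocket becomes £10 + £6987 = £6997, still under the £11850 maximum, so no cap applies.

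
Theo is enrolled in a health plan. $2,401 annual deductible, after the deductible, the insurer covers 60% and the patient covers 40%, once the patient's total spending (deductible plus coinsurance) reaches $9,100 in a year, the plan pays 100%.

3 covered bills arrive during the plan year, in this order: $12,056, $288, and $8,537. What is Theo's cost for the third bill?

Bill 1, $12,056: deductible takes $2,401, $9,655 remains; patient's 40% is $3,862. Cost to patient: $6,263. OOP to date $6,263.
Bill 2, $288: 40% coinsurance on $288 = $115.20. Patient pays $115.20; OOP now $6,378.20.
Bill 3, $8,537: deductible met; 40% of $8,537 = $3,414.80. Adding that to $6,378.20 gives $9,793, past the $9,100 cap; patient pays only $9,100 − $6,378.20 = $2,721.80.

$2,721.80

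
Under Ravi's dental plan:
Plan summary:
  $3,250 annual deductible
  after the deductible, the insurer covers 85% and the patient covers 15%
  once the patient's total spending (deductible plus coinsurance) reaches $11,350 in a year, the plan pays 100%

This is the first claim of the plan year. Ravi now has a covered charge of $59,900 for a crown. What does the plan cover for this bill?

Nothing has been paid toward the $3,250 deductible, so the first $3,250 of this charge is applied there.
That leaves $59,900 − $3,250 = $56,650 for coinsurance.
Coinsurance: $56,650 × 15% = $8,497.50.
Patient responsibility before any cap: $3,250 + $8,497.50 = $11,747.50.
Adding $11,747.50 to the $0 already spent would give $11,747.50, which exceeds the $11,350 cap; the patient pays just $11,350 − $0 = $11,350.
Insurer pays the balance: $59,900 − $11,350 = $48,550.

$48,550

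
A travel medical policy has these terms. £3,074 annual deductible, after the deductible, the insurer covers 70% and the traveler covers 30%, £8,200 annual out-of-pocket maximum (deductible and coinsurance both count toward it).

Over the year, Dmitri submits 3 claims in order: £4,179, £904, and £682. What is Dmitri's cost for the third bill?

#1 (£4,179): deductible takes £3,074, £1,105 remains; traveler's 30% is £331.50. Traveler pays £3,405.50; OOP now £3,405.50.
#2 (£904): deductible met; 30% of £904 = £271.20. Traveler owes £271.20 (running OOP £3,676.70).
#3 (£682): deductible met; 30% of £682 = £204.60. Traveler pays £204.60; OOP now £3,881.30.

£204.60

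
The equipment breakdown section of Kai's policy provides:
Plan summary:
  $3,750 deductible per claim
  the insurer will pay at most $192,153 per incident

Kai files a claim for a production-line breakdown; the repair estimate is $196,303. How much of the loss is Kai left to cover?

Subtract the deductible: $196,303 − $3,750 = $192,553.
Since $192,553 > $192,153, the payout is capped at $192,153.
The business owner bears the rest of the original loss: $196,303 − $192,153 = $4,150.

$4,150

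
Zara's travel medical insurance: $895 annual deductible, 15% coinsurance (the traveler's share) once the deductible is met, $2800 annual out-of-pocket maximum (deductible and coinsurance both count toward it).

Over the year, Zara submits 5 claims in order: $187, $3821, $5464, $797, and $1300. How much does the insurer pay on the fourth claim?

Claim 1 — $187: entire amount goes to the deductible. Traveler pays $187; OOP now $187. Plan pays $187 − $187 = $0.
Claim 2 — $3821: $708 finishes the deductible; $3113 goes to coinsurance; traveler's 15% is $466.95. Cost to traveler: $1174.95. OOP to date $1361.95. Plan pays $3821 − $1174.95 = $2646.05.
Claim 3 — $5464: deductible already satisfied, so traveler's share is 15% × $5464 = $819.60. Cost to traveler: $819.60. OOP to date $2181.55. Plan pays $5464 − $819.60 = $4644.40.
Claim 4 — $797: deductible already satisfied, so traveler's share is 15% × $797 = $119.55. Traveler pays $119.55; OOP now $2301.10. Insurer: $797 − $119.55 = $677.45.

$677.45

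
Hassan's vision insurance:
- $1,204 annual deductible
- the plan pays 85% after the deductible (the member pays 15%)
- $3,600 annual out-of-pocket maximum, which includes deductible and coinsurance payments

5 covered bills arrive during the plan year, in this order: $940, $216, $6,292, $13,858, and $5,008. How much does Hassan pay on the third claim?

$984.60

Claim 1 — $940: fully absorbed by the deductible. Cost to member: $940. OOP to date $940.
Claim 2 — $216: all of it applies to the deductible. Cost to member: $216. OOP to date $1,156.
Claim 3 — $6,292: $48 finishes the deductible; $6,244 goes to coinsurance; member's 15% is $936.60. Cost to member: $984.60. OOP to date $2,140.60.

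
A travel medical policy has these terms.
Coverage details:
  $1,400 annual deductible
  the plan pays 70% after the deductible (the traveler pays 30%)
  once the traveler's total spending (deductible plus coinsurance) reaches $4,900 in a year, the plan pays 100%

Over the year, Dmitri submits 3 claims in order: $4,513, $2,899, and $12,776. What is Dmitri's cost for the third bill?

Claim 1 — $4,513: $1,400 to deductible, leaving $3,113; traveler's 30% is $933.90. Traveler owes $2,333.90 (running OOP $2,333.90).
Claim 2 — $2,899: deductible already satisfied, so traveler's share is 30% × $2,899 = $869.70. Traveler pays $869.70; OOP now $3,203.60.
Claim 3 — $12,776: 30% coinsurance on $12,776 = $3,832.80. That would push OOP to $7,036.40, over the $4,900 cap, so traveler pays $4,900 − $3,203.60 = $1,696.40.

$1,696.40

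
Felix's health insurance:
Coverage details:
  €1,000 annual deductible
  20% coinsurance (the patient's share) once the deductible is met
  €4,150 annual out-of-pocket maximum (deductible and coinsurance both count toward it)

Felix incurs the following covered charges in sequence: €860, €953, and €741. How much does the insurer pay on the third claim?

€592.80

Claim 1 (€860): fully absorbed by the deductible. Cost to patient: €860. OOP to date €860. Insurer: €860 − €860 = €0.
Claim 2 (€953): deductible takes €140, €813 remains; patient's 20% is €162.60. Patient pays €302.60; OOP now €1,162.60. Plan pays €953 − €302.60 = €650.40.
Claim 3 (€741): deductible met; 20% of €741 = €148.20. Cost to patient: €148.20. OOP to date €1,310.80. Plan pays €741 − €148.20 = €592.80.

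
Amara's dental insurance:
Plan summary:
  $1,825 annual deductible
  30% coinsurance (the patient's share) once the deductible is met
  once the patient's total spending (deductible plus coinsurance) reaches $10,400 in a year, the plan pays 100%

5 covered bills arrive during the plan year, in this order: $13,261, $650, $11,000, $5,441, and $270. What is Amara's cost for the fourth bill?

Bill 1, $13,261: deductible takes $1,825, $11,436 remains; patient's 30% is $3,430.80. Patient pays $5,255.80; OOP now $5,255.80.
Bill 2, $650: deductible already satisfied, so patient's share is 30% × $650 = $195. Patient owes $195 (running OOP $5,450.80).
Bill 3, $11,000: deductible already satisfied, so patient's share is 30% × $11,000 = $3,300. Patient pays $3,300; OOP now $8,750.80.
Bill 4, $5,441: deductible already satisfied, so patient's share is 30% × $5,441 = $1,632.30. Patient pays $1,632.30; OOP now $10,383.10.

$1,632.30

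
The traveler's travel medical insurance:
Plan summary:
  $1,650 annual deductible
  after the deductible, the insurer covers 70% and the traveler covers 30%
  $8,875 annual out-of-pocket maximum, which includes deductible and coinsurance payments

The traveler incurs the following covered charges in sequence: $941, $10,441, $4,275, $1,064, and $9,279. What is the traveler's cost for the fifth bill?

$2,703.70

Bill 1, $941: fully absorbed by the deductible. Traveler pays $941; OOP now $941.
Bill 2, $10,441: $709 to deductible, leaving $9,732; coinsurance $9,732 × 30% = $2,919.60. Traveler pays $3,628.60; OOP now $4,569.60.
Bill 3, $4,275: deductible met; 30% of $4,275 = $1,282.50. Cost to traveler: $1,282.50. OOP to date $5,852.10.
Bill 4, $1,064: deductible met; 30% of $1,064 = $319.20. Traveler owes $319.20 (running OOP $6,171.30).
Bill 5, $9,279: 30% coinsurance on $9,279 = $2,783.70. OOP would hit $8,955 > $8,875, so the cap limits the traveler to $8,875 − $6,171.30 = $2,703.70.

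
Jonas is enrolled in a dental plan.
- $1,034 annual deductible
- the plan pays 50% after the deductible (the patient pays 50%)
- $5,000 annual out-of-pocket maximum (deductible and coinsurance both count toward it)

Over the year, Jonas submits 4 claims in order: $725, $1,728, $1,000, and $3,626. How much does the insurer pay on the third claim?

$500

#1 ($725): fully absorbed by the deductible. Patient pays $725; OOP now $725. Plan pays $725 − $725 = $0.
#2 ($1,728): deductible takes $309, $1,419 remains; patient's 50% is $709.50. Cost to patient: $1,018.50. OOP to date $1,743.50. Plan pays $1,728 − $1,018.50 = $709.50.
#3 ($1,000): 50% coinsurance on $1,000 = $500. Patient owes $500 (running OOP $2,243.50). Insurer: $1,000 − $500 = $500.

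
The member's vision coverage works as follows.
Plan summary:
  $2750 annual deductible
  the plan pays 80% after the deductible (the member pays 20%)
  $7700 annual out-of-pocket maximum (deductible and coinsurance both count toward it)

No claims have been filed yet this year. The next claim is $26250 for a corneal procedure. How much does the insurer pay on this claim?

$18800

Nothing has been paid toward the $2750 deductible, so the first $2750 of this charge is applied there.
That leaves $26250 − $2750 = $23500 for coinsurance.
Member's 20% share of $23500 is $4700.
Member responsibility before any cap: $2750 + $4700 = $7450.
Cumulative spending $0 + $7450 = $7450 stays under the $7700 maximum.
The plan picks up $26250 − $7450 = $18800.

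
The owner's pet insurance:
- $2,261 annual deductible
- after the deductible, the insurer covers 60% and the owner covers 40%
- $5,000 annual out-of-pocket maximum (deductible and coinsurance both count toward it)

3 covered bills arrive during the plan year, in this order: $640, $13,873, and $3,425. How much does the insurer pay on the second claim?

Claim 1 ($640): all of it applies to the deductible. Cost to owner: $640. OOP to date $640. Plan pays $640 − $640 = $0.
Claim 2 ($13,873): deductible takes $1,621, $12,252 remains; owner's 40% is $4,900.80. Deductible plus coinsurance: $1,621 + $4,900.80 = $6,521.80. Adding that to $640 gives $7,161.80, past the $5,000 cap; owner pays only $5,000 − $640 = $4,360. Insurer: $13,873 − $4,360 = $9,513.

$9,513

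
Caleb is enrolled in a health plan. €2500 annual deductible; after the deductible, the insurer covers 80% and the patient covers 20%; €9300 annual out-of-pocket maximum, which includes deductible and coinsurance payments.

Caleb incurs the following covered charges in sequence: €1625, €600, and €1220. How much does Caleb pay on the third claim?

Claim 1 — €1625: fully absorbed by the deductible. Patient pays €1625; OOP now €1625.
Claim 2 — €600: fully absorbed by the deductible. Patient pays €600; OOP now €2225.
Claim 3 — €1220: €275 to deductible, leaving €945; coinsurance €945 × 20% = €189. Patient pays €464; OOP now €2689.

€464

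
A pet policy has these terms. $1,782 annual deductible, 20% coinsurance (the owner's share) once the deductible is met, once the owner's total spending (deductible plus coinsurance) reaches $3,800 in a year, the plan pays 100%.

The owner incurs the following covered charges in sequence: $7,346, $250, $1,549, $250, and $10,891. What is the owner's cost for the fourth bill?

$50

#1 ($7,346): $1,782 finishes the deductible; $5,564 goes to coinsurance; owner's 20% is $1,112.80. Cost to owner: $2,894.80. OOP to date $2,894.80.
#2 ($250): 20% coinsurance on $250 = $50. Cost to owner: $50. OOP to date $2,944.80.
#3 ($1,549): deductible already satisfied, so owner's share is 20% × $1,549 = $309.80. Cost to owner: $309.80. OOP to date $3,254.60.
#4 ($250): deductible already satisfied, so owner's share is 20% × $250 = $50. Cost to owner: $50. OOP to date $3,304.60.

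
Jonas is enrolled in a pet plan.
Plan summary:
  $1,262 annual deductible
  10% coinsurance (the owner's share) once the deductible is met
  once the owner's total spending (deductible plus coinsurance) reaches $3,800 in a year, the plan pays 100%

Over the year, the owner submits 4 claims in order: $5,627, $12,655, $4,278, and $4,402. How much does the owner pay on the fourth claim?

$408.20

Claim 1 — $5,627: $1,262 finishes the deductible; $4,365 goes to coinsurance; 10% of $4,365 = $436.50. Owner owes $1,698.50 (running OOP $1,698.50).
Claim 2 — $12,655: 10% coinsurance on $12,655 = $1,265.50. Owner owes $1,265.50 (running OOP $2,964).
Claim 3 — $4,278: deductible already satisfied, so owner's share is 10% × $4,278 = $427.80. Owner pays $427.80; OOP now $3,391.80.
Claim 4 — $4,402: deductible met; 10% of $4,402 = $440.20. That would push OOP to $3,832, over the $3,800 cap, so owner pays $3,800 − $3,391.80 = $408.20.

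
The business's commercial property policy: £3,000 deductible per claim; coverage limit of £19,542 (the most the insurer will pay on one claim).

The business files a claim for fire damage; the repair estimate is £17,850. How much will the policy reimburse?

Subtract the deductible: £17,850 − £3,000 = £14,850.
£14,850 ≤ £19,542, so the limit doesn't bind; insurer pays £14,850.

£14,850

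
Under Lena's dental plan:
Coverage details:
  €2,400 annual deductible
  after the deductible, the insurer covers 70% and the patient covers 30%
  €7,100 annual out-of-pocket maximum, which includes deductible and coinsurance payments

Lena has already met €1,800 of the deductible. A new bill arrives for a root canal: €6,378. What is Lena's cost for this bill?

€2,333.40

Deductible still to meet: €2,400 − €1,800 = €600.
After the €600 deductible portion, €6,378 − €600 = €5,778 is subject to coinsurance.
30% of €5,778 = €1,733.40 falls to the patient.
So the patient owes €600 + €1,733.40 = €2,333.40 before any cap.
Total out-of-pocket so far would be €1,800 + €2,333.40 = €4,133.40, below the €7,100 cap — no reduction.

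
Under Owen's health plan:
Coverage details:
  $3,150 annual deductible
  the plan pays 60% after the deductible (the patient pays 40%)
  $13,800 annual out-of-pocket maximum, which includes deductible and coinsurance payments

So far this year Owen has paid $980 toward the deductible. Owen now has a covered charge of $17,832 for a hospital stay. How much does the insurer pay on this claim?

Deductible still to meet: $3,150 − $980 = $2,170.
After the $2,170 deductible portion, $17,832 − $2,170 = $15,662 is subject to coinsurance.
Coinsurance: $15,662 × 40% = $6,264.80.
So the patient owes $2,170 + $6,264.80 = $8,434.80 before any cap.
Total out-of-pocket so far would be $980 + $8,434.80 = $9,414.80, below the $13,800 cap — no reduction.
Insurer pays the balance: $17,832 − $8,434.80 = $9,397.20.

$9,397.20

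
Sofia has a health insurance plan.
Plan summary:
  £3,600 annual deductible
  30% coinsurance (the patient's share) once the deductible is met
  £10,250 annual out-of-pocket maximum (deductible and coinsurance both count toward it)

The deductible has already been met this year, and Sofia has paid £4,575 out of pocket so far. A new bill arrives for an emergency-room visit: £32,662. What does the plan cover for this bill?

£26,987

With the deductible met, the entire £32,662 is subject to coinsurance.
Coinsurance: £32,662 × 30% = £9,798.60.
That would bring total out-of-pocket to £14,373.60, past the £10,250 cap. The patient is capped at £10,250 − £4,575 = £5,675 on this claim.
The insurer covers the remainder: £32,662 − £5,675 = £26,987.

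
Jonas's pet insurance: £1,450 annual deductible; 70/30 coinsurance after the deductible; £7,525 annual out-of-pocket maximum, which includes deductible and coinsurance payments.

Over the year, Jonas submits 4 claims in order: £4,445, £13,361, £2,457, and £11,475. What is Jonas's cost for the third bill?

£737.10

#1 (£4,445): deductible takes £1,450, £2,995 remains; coinsurance £2,995 × 30% = £898.50. Cost to owner: £2,348.50. OOP to date £2,348.50.
#2 (£13,361): deductible already satisfied, so owner's share is 30% × £13,361 = £4,008.30. Cost to owner: £4,008.30. OOP to date £6,356.80.
#3 (£2,457): deductible already satisfied, so owner's share is 30% × £2,457 = £737.10. Owner pays £737.10; OOP now £7,093.90.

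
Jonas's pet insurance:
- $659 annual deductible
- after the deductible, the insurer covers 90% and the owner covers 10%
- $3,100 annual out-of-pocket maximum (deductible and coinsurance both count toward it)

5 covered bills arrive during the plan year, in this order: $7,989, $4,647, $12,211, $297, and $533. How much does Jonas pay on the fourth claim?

Claim 1 ($7,989): $659 to deductible, leaving $7,330; coinsurance $7,330 × 10% = $733. Owner owes $1,392 (running OOP $1,392).
Claim 2 ($4,647): 10% coinsurance on $4,647 = $464.70. Owner owes $464.70 (running OOP $1,856.70).
Claim 3 ($12,211): deductible met; 10% of $12,211 = $1,221.10. Owner pays $1,221.10; OOP now $3,077.80.
Claim 4 ($297): 10% coinsurance on $297 = $29.70. Adding that to $3,077.80 gives $3,107.50, past the $3,100 cap; owner pays only $3,100 − $3,077.80 = $22.20.

$22.20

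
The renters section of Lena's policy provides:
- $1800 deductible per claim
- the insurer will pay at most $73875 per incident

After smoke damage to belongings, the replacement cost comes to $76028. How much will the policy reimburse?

$73875

Less the $1800 deductible: $76028 − $1800 = $74228.
Since $74228 > $73875, the payout is capped at $73875.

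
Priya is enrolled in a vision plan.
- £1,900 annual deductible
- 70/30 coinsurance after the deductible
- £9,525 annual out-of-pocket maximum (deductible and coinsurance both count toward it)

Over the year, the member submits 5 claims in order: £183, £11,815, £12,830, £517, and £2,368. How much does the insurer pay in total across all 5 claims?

£18,188

Bill 1, £183: fully absorbed by the deductible. Member owes £183 (running OOP £183). Plan pays £183 − £183 = £0.
Bill 2, £11,815: £1,717 to deductible, leaving £10,098; 30% of £10,098 = £3,029.40. Member pays £4,746.40; OOP now £4,929.40. Plan pays £11,815 − £4,746.40 = £7,068.60.
Bill 3, £12,830: 30% coinsurance on £12,830 = £3,849. Cost to member: £3,849. OOP to date £8,778.40. Plan pays £12,830 − £3,849 = £8,981.
Bill 4, £517: deductible already satisfied, so member's share is 30% × £517 = £155.10. Member owes £155.10 (running OOP £8,933.50). Insurer: £517 − £155.10 = £361.90.
Bill 5, £2,368: deductible met; 30% of £2,368 = £710.40. OOP would hit £9,643.90 > £9,525, so the cap limits the member to £9,525 − £8,933.50 = £591.50. Plan pays £2,368 − £591.50 = £1,776.50.
Insurer total: £0 + £7,068.60 + £8,981 + £361.90 + £1,776.50 = £18,188.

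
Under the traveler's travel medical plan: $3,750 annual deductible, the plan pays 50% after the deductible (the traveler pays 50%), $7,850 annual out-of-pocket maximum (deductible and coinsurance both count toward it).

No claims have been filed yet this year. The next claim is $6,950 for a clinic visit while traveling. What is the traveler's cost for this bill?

$5,350

Deductible not yet touched, so the first $3,750 of the bill goes to the deductible.
After the $3,750 deductible portion, $6,950 − $3,750 = $3,200 is subject to coinsurance.
50% of $3,200 = $1,600 falls to the traveler.
Traveler responsibility before any cap: $3,750 + $1,600 = $5,350.
Total out-of-pocket so far would be $0 + $5,350 = $5,350, below the $7,850 cap — no reduction.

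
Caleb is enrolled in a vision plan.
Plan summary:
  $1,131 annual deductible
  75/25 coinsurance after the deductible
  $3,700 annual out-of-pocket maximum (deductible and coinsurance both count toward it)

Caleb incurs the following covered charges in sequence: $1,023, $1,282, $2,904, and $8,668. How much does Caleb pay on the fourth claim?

Claim 1 ($1,023): fully absorbed by the deductible. Member pays $1,023; OOP now $1,023.
Claim 2 ($1,282): deductible takes $108, $1,174 remains; member's 25% is $293.50. Cost to member: $401.50. OOP to date $1,424.50.
Claim 3 ($2,904): deductible already satisfied, so member's share is 25% × $2,904 = $726. Member pays $726; OOP now $2,150.50.
Claim 4 ($8,668): 25% coinsurance on $8,668 = $2,167. That would push OOP to $4,317.50, over the $3,700 cap, so member pays $3,700 − $2,150.50 = $1,549.50.

$1,549.50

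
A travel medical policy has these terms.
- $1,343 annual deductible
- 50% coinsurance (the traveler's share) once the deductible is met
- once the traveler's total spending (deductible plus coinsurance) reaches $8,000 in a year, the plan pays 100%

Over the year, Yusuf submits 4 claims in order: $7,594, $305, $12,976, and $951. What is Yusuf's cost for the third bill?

$3,379

#1 ($7,594): deductible takes $1,343, $6,251 remains; coinsurance $6,251 × 50% = $3,125.50. Cost to traveler: $4,468.50. OOP to date $4,468.50.
#2 ($305): 50% coinsurance on $305 = $152.50. Traveler owes $152.50 (running OOP $4,621).
#3 ($12,976): 50% coinsurance on $12,976 = $6,488. OOP would hit $11,109 > $8,000, so the cap limits the traveler to $8,000 − $4,621 = $3,379.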